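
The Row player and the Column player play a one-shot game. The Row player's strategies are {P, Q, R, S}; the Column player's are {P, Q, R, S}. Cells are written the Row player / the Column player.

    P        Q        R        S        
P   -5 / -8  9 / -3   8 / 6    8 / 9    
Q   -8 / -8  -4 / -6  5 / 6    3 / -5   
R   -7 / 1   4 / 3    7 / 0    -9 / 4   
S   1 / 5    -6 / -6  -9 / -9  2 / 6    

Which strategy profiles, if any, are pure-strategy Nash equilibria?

(P, S)

Check mutual best responses: a cell is a NE iff neither player can gain by unilaterally deviating.
The Row player's best responses — vs P: S (payoff 1); vs Q: P (payoff 9); vs R: P (payoff 8); vs S: P (payoff 8).
The Column player's best responses — vs P: S (payoff 9); vs Q: R (payoff 6); vs R: S (payoff 4); vs S: S (payoff 6).
The only mutual best response is (P, S); neither player gains by switching there.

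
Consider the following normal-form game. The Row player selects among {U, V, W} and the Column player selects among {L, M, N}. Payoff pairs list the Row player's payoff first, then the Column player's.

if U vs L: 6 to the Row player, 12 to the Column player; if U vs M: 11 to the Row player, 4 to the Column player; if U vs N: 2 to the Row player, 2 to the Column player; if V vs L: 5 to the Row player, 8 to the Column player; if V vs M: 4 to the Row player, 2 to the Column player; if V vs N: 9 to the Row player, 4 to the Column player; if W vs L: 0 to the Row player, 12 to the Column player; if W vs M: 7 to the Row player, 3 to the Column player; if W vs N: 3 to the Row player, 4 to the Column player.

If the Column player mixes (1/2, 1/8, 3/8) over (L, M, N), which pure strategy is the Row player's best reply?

Compute the Row player's expected payoff from each pure strategy against the given mix.
U: (1/2)·6 + (1/8)·11 + (3/8)·2 = 41/8
V: (1/2)·5 + (1/8)·4 + (3/8)·9 = 51/8
W: (1/2)·0 + (1/8)·7 + (3/8)·3 = 2
Highest expected payoff is 51/8, from V.

V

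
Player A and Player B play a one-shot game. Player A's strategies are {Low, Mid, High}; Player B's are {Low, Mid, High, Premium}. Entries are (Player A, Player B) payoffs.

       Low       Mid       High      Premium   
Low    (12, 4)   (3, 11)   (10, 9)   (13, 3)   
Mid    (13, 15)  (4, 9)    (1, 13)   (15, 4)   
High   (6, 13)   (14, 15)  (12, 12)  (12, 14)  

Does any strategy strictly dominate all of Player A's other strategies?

No strictly dominant strategy

Check whether one of Player A's strategies beats all alternatives regardless of what the opponent does.
Low is not dominant: against Low, Mid gives 13 > 12.
Mid is not dominant: against Mid, High gives 14 > 4.
High is not dominant: against Low, Low gives 12 > 6.
No single strategy is best against every opponent action.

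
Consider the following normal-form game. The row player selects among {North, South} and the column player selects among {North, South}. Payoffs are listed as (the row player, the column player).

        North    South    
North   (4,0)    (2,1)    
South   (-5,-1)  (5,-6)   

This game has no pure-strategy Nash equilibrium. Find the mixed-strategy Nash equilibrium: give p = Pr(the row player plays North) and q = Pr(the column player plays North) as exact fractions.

In a mixed NE each player is indifferent between their pure strategies, so the opponent's mix sets the indifference.
The column player indifferent between North and South: p·0 + (1−p)·(-1) = p·1 + (1−p)·(-6) ⟹ (-1) + 1p = (-6) + 7p ⟹ p = 5/6.
The row player indifferent between North and South: q·4 + (1−q)·2 = q·(-5) + (1−q)·5 ⟹ 2 + 2q = 5 + (-10)q ⟹ q = 1/4.

p = 5/6, q = 1/4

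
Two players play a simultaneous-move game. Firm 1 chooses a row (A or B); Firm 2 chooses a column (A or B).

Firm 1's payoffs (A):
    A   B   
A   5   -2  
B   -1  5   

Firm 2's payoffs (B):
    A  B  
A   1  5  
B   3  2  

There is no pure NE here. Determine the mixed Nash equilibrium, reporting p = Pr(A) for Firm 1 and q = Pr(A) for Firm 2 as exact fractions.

p = 1/5, q = 7/13

In a mixed NE each player is indifferent between their pure strategies, so the opponent's mix sets the indifference.
Firm 2 indifferent between A and B: p·1 + (1−p)·3 = p·5 + (1−p)·2 ⟹ 3 + (-2)p = 2 + 3p ⟹ p = 1/5.
Firm 1 indifferent between A and B: q·5 + (1−q)·(-2) = q·(-1) + (1−q)·5 ⟹ (-2) + 7q = 5 + (-6)q ⟹ q = 7/13.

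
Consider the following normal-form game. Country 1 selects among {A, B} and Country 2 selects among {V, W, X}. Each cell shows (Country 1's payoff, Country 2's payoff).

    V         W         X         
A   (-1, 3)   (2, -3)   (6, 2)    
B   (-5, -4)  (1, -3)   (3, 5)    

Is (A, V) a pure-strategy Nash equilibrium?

Yes

Holding Country 2 at V: Country 1 gets -1 from A, versus -5 from B. No profitable deviation for Country 1.
Holding Country 1 at A: Country 2 gets 3 from V, versus -3 from W, 2 from X. No profitable deviation for Country 2 either.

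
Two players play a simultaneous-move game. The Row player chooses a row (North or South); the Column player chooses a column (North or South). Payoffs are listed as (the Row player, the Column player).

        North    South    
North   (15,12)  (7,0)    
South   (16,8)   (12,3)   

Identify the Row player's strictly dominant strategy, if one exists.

South

A strategy is strictly dominant if it gives the Row player a strictly higher payoff than every other strategy, against every choice by the opponent.
South strictly dominates: vs North: 16 > 15; vs South: 12 > 7.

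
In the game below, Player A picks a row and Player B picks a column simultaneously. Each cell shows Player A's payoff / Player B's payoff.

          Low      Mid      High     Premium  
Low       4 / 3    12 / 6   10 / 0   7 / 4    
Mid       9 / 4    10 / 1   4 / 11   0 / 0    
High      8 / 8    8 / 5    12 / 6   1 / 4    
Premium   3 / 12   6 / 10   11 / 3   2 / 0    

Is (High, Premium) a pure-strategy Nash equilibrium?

Holding Player B at Premium: Player A gets 1 from High but could get 7 by switching to Low. Player A has a profitable deviation.

No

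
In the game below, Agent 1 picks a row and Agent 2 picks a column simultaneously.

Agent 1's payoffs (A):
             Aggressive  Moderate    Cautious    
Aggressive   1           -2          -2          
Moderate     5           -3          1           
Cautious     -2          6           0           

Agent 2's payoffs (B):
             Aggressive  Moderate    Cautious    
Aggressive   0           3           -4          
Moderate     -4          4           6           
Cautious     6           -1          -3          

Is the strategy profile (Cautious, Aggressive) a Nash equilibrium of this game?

No

Holding Agent 2 at Aggressive: Agent 1 gets -2 from Cautious but could get 5 by switching to Moderate. Agent 1 has a profitable deviation.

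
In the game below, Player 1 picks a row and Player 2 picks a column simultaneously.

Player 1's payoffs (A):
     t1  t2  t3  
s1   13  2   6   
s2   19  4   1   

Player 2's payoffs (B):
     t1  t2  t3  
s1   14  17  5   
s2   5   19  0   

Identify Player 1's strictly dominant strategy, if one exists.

No strictly dominant strategy

Check whether one of Player 1's strategies beats all alternatives regardless of what the opponent does.
s1 is not dominant: against t1, s2 gives 19 > 13.
s2 is not dominant: against t3, s1 gives 6 > 1.
No single strategy is best against every opponent action.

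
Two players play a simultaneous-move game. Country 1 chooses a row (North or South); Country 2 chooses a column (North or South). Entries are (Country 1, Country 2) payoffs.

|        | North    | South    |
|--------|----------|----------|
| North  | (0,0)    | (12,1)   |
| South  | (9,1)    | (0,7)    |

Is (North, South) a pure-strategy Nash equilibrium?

Yes

Holding Country 2 at South: Country 1 gets 12 from North, versus 0 from South. No profitable deviation for Country 1.
Holding Country 1 at North: Country 2 gets 1 from South, versus 0 from North. No profitable deviation for Country 2 either.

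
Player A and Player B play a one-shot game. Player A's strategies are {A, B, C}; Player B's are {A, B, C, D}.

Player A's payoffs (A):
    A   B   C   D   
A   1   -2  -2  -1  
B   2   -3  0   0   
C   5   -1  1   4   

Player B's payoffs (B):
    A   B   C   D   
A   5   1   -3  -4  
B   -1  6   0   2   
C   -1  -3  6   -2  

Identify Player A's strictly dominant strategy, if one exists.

C

A strategy is strictly dominant if it gives Player A a strictly higher payoff than every other strategy, against every choice by the opponent.
C strictly dominates: vs A: 5 > each of {1, 2}; vs B: -1 > each of {-2, -3}; vs C: 1 > each of {-2, 0}; vs D: 4 > each of {-1, 0}.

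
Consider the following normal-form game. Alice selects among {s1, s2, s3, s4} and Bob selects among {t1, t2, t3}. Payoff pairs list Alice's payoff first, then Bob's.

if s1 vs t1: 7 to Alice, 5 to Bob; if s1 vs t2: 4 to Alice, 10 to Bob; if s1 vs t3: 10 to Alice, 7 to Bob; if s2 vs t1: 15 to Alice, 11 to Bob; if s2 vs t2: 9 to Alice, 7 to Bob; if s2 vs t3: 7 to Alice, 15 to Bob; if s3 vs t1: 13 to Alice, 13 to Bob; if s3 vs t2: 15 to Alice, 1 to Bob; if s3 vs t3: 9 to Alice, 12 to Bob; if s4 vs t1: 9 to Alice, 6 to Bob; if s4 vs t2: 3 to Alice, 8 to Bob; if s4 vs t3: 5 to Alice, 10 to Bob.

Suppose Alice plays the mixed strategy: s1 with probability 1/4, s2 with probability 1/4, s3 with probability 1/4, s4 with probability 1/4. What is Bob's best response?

t3

Bob's best reply maximizes expected payoff against the mix.
t1: (1/4)·5 + (1/4)·11 + (1/4)·13 + (1/4)·6 = 35/4
t2: (1/4)·10 + (1/4)·7 + (1/4)·1 + (1/4)·8 = 13/2
t3: (1/4)·7 + (1/4)·15 + (1/4)·12 + (1/4)·10 = 11
Highest expected payoff is 11, from t3.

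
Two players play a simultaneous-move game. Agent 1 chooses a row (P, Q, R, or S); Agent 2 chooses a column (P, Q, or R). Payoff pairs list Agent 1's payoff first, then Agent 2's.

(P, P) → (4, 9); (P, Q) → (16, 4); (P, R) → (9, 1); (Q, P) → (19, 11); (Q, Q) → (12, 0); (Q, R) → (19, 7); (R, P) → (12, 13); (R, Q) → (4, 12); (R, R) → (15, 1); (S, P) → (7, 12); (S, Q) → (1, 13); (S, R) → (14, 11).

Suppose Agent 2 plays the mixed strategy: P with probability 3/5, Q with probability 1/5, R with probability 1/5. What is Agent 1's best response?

Q

Agent 1's best reply maximizes expected payoff against the mix.
P: (3/5)·4 + (1/5)·16 + (1/5)·9 = 37/5
Q: (3/5)·19 + (1/5)·12 + (1/5)·19 = 88/5
R: (3/5)·12 + (1/5)·4 + (1/5)·15 = 11
S: (3/5)·7 + (1/5)·1 + (1/5)·14 = 36/5
Highest expected payoff is 88/5, from Q.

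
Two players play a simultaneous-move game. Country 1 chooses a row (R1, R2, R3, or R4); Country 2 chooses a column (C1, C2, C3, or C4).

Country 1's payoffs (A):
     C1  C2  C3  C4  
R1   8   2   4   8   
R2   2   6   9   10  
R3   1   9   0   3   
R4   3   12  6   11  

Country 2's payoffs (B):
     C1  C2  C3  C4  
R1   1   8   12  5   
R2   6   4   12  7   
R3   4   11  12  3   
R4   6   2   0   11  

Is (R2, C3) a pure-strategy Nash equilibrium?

Yes

Holding Country 2 at C3: Country 1 gets 9 from R2, versus 4 from R1, 0 from R3, 6 from R4. No profitable deviation for Country 1.
Holding Country 1 at R2: Country 2 gets 12 from C3, versus 6 from C1, 4 from C2, 7 from C4. No profitable deviation for Country 2 either.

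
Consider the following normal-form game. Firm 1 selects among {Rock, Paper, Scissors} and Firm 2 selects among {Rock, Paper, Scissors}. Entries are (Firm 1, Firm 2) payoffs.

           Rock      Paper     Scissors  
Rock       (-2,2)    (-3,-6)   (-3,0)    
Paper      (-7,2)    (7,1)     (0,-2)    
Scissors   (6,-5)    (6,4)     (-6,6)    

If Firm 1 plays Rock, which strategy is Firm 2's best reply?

Rock

With Firm 1 fixed at Rock, Firm 2's payoffs are: Rock → 2, Paper → -6, Scissors → 0.
The maximum is 2, achieved by Rock.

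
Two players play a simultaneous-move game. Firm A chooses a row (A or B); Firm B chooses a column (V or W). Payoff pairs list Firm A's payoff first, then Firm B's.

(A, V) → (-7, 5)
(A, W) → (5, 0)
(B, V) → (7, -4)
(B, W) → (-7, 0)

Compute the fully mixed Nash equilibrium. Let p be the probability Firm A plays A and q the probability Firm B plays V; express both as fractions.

Each player's mixing probability is pinned down by making the *other* player indifferent.
Firm B indifferent between V and W: p·5 + (1−p)·(-4) = p·0 + (1−p)·0 ⟹ (-4) + 9p = 0 + 0p ⟹ p = 4/9.
Firm A indifferent between A and B: q·(-7) + (1−q)·5 = q·7 + (1−q)·(-7) ⟹ 5 + (-12)q = (-7) + 14q ⟹ q = 6/13.

p = 4/9, q = 6/13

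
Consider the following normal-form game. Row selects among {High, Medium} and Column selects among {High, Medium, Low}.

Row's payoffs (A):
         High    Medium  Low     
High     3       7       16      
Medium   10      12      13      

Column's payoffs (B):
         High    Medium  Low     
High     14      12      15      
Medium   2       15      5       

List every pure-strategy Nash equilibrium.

Find each player's best response to every opponent strategy; NE are the intersections.
Row's best responses — vs High: Medium (payoff 10); vs Medium: Medium (payoff 12); vs Low: High (payoff 16).
Column's best responses — vs High: Low (payoff 15); vs Medium: Medium (payoff 15).
Mutual best responses occur at (High, Low) and (Medium, Medium); at each, neither player gains by switching.

(High, Low) and (Medium, Medium)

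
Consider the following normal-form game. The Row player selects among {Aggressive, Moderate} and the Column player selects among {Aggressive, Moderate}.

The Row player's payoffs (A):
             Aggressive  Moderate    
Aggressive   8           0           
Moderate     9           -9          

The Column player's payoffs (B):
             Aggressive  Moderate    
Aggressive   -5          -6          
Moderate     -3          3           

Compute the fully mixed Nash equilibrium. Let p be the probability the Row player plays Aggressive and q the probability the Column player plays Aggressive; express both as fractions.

Each player's mixing probability is pinned down by making the *other* player indifferent.
The Column player indifferent between Aggressive and Moderate: p·(-5) + (1−p)·(-3) = p·(-6) + (1−p)·3 ⟹ (-3) + (-2)p = 3 + (-9)p ⟹ p = 6/7.
The Row player indifferent between Aggressive and Moderate: q·8 + (1−q)·0 = q·9 + (1−q)·(-9) ⟹ 0 + 8q = (-9) + 18q ⟹ q = 9/10.

p = 6/7, q = 9/10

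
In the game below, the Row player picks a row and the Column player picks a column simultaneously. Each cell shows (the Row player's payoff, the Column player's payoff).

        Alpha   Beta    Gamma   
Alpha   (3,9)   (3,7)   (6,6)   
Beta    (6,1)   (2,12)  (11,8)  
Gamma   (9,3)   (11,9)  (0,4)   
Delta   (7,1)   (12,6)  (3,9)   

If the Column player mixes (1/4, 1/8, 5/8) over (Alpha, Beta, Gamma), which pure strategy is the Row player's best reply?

Compute the Row player's expected payoff from each pure strategy against the given mix.
Alpha: (1/4)·3 + (1/8)·3 + (5/8)·6 = 39/8
Beta: (1/4)·6 + (1/8)·2 + (5/8)·11 = 69/8
Gamma: (1/4)·9 + (1/8)·11 + (5/8)·0 = 29/8
Delta: (1/4)·7 + (1/8)·12 + (5/8)·3 = 41/8
Highest expected payoff is 69/8, from Beta.

Beta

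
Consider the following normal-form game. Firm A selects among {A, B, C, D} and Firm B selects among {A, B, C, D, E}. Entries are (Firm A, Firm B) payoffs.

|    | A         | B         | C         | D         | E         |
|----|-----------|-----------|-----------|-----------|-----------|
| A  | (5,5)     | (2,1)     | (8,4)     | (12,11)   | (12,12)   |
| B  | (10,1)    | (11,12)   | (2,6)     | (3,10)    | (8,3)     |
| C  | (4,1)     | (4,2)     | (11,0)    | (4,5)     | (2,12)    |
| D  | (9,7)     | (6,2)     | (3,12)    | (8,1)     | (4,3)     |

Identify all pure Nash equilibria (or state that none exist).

A profile is a Nash equilibrium when each player is best-responding to the other.
Firm A's best responses — vs A: B (payoff 10); vs B: B (payoff 11); vs C: C (payoff 11); vs D: A (payoff 12); vs E: A (payoff 12).
Firm B's best responses — vs A: E (payoff 12); vs B: B (payoff 12); vs C: E (payoff 12); vs D: C (payoff 12).
Mutual best responses occur at (A, E) and (B, B); at each, neither player gains by switching.

(A, E) and (B, B)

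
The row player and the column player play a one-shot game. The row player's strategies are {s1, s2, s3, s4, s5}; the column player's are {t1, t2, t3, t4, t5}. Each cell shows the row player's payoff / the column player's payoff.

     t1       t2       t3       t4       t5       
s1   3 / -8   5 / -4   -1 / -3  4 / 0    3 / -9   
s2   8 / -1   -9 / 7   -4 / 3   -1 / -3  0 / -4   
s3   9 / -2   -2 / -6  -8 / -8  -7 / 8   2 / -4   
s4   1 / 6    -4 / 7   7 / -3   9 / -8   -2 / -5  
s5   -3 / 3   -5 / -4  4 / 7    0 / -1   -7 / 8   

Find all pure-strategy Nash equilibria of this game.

Check mutual best responses: a cell is a NE iff neither player can gain by unilaterally deviating.
The row player's best responses — vs t1: s3 (payoff 9); vs t2: s1 (payoff 5); vs t3: s4 (payoff 7); vs t4: s4 (payoff 9); vs t5: s1 (payoff 3).
The column player's best responses — vs s1: t4 (payoff 0); vs s2: t2 (payoff 7); vs s3: t4 (payoff 8); vs s4: t2 (payoff 7); vs s5: t5 (payoff 8).
No cell has both players best-responding. For instance, the row player's best reply to t3 is s4, but against s4 the column player prefers t2 over t3.

There is no pure-strategy Nash equilibrium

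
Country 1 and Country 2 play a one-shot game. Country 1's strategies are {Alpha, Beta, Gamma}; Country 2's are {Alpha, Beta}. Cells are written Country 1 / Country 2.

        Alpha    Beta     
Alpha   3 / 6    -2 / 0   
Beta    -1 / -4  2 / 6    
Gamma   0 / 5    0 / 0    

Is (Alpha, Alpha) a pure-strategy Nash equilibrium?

Yes

Holding Country 2 at Alpha: Country 1 gets 3 from Alpha, versus -1 from Beta, 0 from Gamma. No profitable deviation for Country 1.
Holding Country 1 at Alpha: Country 2 gets 6 from Alpha, versus 0 from Beta. No profitable deviation for Country 2 either.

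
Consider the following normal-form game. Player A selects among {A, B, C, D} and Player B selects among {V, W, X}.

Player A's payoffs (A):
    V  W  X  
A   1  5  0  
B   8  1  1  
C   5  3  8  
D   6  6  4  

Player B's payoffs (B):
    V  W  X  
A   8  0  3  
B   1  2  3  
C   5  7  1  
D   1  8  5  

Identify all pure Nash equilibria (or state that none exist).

(D, W)

A profile is a Nash equilibrium when each player is best-responding to the other.
Player A's best responses — vs V: B (payoff 8); vs W: D (payoff 6); vs X: C (payoff 8).
Player B's best responses — vs A: V (payoff 8); vs B: X (payoff 3); vs C: W (payoff 7); vs D: W (payoff 8).
The only mutual best response is (D, W); neither player gains by switching there.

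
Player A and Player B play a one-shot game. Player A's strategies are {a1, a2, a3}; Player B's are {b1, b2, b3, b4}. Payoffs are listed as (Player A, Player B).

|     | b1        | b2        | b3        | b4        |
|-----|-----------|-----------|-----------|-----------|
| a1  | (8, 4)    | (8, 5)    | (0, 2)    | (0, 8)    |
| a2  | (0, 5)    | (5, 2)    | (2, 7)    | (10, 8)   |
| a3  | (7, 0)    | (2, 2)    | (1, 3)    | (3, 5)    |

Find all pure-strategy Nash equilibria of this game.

A profile is a Nash equilibrium when each player is best-responding to the other.
Player A's best responses — vs b1: a1 (payoff 8); vs b2: a1 (payoff 8); vs b3: a2 (payoff 2); vs b4: a2 (payoff 10).
Player B's best responses — vs a1: b4 (payoff 8); vs a2: b4 (payoff 8); vs a3: b4 (payoff 5).
The only mutual best response is (a2, b4); neither player gains by switching there.

(a2, b4)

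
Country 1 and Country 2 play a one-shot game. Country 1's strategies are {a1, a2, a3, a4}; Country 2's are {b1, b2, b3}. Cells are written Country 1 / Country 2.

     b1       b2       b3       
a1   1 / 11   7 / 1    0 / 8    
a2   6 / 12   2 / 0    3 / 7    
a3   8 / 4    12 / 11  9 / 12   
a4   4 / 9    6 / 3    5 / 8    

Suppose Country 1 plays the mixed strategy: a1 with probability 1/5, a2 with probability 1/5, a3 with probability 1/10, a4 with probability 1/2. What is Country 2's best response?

b1

Country 2's best reply maximizes expected payoff against the mix.
b1: (1/5)·11 + (1/5)·12 + (1/10)·4 + (1/2)·9 = 19/2
b2: (1/5)·1 + (1/5)·0 + (1/10)·11 + (1/2)·3 = 14/5
b3: (1/5)·8 + (1/5)·7 + (1/10)·12 + (1/2)·8 = 41/5
Highest expected payoff is 19/2, from b1.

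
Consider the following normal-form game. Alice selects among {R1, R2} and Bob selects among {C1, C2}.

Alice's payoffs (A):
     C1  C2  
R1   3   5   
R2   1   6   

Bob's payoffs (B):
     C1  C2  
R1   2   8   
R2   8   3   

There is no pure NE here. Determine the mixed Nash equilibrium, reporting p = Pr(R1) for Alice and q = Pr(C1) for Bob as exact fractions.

Each player's mixing probability is pinned down by making the *other* player indifferent.
Bob indifferent between C1 and C2: p·2 + (1−p)·8 = p·8 + (1−p)·3 ⟹ 8 + (-6)p = 3 + 5p ⟹ p = 5/11.
Alice indifferent between R1 and R2: q·3 + (1−q)·5 = q·1 + (1−q)·6 ⟹ 5 + (-2)q = 6 + (-5)q ⟹ q = 1/3.

p = 5/11, q = 1/3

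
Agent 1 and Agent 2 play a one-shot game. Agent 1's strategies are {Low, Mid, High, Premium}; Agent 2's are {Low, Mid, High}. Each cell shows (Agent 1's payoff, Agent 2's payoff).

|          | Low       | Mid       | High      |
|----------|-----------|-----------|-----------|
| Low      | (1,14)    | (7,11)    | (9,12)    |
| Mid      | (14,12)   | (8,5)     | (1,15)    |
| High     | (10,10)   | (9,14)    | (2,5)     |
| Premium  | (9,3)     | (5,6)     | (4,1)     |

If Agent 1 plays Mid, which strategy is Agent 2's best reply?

High

With Agent 1 fixed at Mid, Agent 2's payoffs are: Low → 12, Mid → 5, High → 15.
The maximum is 15, achieved by High.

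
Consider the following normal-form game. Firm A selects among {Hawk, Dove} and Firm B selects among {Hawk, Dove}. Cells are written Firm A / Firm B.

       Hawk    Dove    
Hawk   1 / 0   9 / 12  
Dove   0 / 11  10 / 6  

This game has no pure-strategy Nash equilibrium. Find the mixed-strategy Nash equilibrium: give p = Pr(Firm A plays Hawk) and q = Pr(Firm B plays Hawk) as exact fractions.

p = 5/17, q = 1/2

In a mixed NE each player is indifferent between their pure strategies, so the opponent's mix sets the indifference.
Firm B indifferent between Hawk and Dove: p·0 + (1−p)·11 = p·12 + (1−p)·6 ⟹ 11 + (-11)p = 6 + 6p ⟹ p = 5/17.
Firm A indifferent between Hawk and Dove: q·1 + (1−q)·9 = q·0 + (1−q)·10 ⟹ 9 + (-8)q = 10 + (-10)q ⟹ q = 1/2.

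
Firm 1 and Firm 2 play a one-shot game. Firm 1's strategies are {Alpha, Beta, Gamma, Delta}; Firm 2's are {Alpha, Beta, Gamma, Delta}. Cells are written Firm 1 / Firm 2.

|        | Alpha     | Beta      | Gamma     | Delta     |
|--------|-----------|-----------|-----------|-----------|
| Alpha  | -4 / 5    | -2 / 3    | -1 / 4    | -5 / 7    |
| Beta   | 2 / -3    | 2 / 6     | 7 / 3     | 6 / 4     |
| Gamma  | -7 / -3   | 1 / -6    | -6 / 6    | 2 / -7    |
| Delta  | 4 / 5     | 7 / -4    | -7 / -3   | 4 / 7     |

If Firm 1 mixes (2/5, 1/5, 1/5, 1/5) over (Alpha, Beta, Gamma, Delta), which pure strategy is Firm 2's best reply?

Delta

Compute Firm 2's expected payoff from each pure strategy against the given mix.
Alpha: (2/5)·5 + (1/5)·(-3) + (1/5)·(-3) + (1/5)·5 = 9/5
Beta: (2/5)·3 + (1/5)·6 + (1/5)·(-6) + (1/5)·(-4) = 2/5
Gamma: (2/5)·4 + (1/5)·3 + (1/5)·6 + (1/5)·(-3) = 14/5
Delta: (2/5)·7 + (1/5)·4 + (1/5)·(-7) + (1/5)·7 = 18/5
Highest expected payoff is 18/5, from Delta.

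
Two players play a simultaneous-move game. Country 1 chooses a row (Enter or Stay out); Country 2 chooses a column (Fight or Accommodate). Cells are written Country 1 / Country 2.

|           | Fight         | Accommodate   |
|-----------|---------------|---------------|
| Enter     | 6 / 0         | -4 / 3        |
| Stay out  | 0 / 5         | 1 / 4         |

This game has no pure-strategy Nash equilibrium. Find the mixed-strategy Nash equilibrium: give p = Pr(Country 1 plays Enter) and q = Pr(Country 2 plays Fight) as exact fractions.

p = 1/4, q = 5/11

In a mixed NE each player is indifferent between their pure strategies, so the opponent's mix sets the indifference.
Country 2 indifferent between Fight and Accommodate: p·0 + (1−p)·5 = p·3 + (1−p)·4 ⟹ 5 + (-5)p = 4 + (-1)p ⟹ p = 1/4.
Country 1 indifferent between Enter and Stay out: q·6 + (1−q)·(-4) = q·0 + (1−q)·1 ⟹ (-4) + 10q = 1 + (-1)q ⟹ q = 5/11.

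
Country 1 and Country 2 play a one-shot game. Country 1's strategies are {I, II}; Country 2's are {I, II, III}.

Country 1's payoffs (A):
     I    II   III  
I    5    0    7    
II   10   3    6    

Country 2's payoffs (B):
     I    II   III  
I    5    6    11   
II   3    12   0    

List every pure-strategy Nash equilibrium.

A profile is a Nash equilibrium when each player is best-responding to the other.
Country 1's best responses — vs I: II (payoff 10); vs II: II (payoff 3); vs III: I (payoff 7).
Country 2's best responses — vs I: III (payoff 11); vs II: II (payoff 12).
Mutual best responses occur at (I, III) and (II, II); at each, neither player gains by switching.

(I, III) and (II, II)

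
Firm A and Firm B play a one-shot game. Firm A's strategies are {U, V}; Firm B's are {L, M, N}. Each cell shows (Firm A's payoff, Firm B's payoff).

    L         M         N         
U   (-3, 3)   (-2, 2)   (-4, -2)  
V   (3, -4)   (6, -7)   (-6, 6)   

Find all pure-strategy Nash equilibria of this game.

Check mutual best responses: a cell is a NE iff neither player can gain by unilaterally deviating.
Firm A's best responses — vs L: V (payoff 3); vs M: V (payoff 6); vs N: U (payoff -4).
Firm B's best responses — vs U: L (payoff 3); vs V: N (payoff 6).
No cell has both players best-responding. For instance, Firm A's best reply to M is V, but against V Firm B prefers N over M.

None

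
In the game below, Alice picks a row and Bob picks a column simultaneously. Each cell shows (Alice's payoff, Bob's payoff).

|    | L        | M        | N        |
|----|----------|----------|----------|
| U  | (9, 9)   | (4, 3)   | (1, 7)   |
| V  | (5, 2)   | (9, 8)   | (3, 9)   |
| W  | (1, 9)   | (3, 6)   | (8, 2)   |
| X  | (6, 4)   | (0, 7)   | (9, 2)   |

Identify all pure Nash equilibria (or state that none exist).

Find each player's best response to every opponent strategy; NE are the intersections.
Alice's best responses — vs L: U (payoff 9); vs M: V (payoff 9); vs N: X (payoff 9).
Bob's best responses — vs U: L (payoff 9); vs V: N (payoff 9); vs W: L (payoff 9); vs X: M (payoff 7).
The only mutual best response is (U, L); neither player gains by switching there.

(U, L)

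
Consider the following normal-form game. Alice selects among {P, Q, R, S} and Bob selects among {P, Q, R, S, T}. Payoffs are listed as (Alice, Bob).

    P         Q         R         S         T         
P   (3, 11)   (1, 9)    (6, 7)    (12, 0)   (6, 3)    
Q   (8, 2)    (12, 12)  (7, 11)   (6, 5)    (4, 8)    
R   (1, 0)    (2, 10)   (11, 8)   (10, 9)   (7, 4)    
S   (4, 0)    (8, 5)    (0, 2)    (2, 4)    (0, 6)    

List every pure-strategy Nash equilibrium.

A profile is a Nash equilibrium when each player is best-responding to the other.
Alice's best responses — vs P: Q (payoff 8); vs Q: Q (payoff 12); vs R: R (payoff 11); vs S: P (payoff 12); vs T: R (payoff 7).
Bob's best responses — vs P: P (payoff 11); vs Q: Q (payoff 12); vs R: Q (payoff 10); vs S: T (payoff 6).
The only mutual best response is (Q, Q); neither player gains by switching there.

(Q, Q)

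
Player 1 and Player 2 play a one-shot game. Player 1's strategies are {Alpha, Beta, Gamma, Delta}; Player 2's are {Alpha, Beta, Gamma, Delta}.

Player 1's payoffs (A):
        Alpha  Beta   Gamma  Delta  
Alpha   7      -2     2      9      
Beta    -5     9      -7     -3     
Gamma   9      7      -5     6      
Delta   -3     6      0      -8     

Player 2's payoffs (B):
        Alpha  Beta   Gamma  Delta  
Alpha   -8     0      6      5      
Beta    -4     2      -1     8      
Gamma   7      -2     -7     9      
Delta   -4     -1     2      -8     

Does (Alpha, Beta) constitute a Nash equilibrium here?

No

Holding Player 2 at Beta: Player 1 gets -2 from Alpha but could get 9 by switching to Beta. Player 1 has a profitable deviation.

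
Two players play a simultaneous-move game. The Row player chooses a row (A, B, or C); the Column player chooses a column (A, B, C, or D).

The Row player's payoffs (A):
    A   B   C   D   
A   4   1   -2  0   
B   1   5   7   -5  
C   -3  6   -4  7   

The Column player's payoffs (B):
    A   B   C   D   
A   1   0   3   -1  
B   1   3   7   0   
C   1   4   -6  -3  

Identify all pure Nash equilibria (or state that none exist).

(B, C) and (C, B)

Check mutual best responses: a cell is a NE iff neither player can gain by unilaterally deviating.
The Row player's best responses — vs A: A (payoff 4); vs B: C (payoff 6); vs C: B (payoff 7); vs D: C (payoff 7).
The Column player's best responses — vs A: C (payoff 3); vs B: C (payoff 7); vs C: B (payoff 4).
Mutual best responses occur at (B, C) and (C, B); at each, neither player gains by switching.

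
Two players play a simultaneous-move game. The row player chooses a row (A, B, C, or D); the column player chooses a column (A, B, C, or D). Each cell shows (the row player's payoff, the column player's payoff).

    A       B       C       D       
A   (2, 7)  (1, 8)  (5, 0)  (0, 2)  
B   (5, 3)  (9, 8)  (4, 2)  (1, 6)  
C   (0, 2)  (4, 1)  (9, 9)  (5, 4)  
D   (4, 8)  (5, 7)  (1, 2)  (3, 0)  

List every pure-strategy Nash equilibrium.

Find each player's best response to every opponent strategy; NE are the intersections.
The row player's best responses — vs A: B (payoff 5); vs B: B (payoff 9); vs C: C (payoff 9); vs D: C (payoff 5).
The column player's best responses — vs A: B (payoff 8); vs B: B (payoff 8); vs C: C (payoff 9); vs D: A (payoff 8).
Mutual best responses occur at (B, B) and (C, C); at each, neither player gains by switching.

(B, B) and (C, C)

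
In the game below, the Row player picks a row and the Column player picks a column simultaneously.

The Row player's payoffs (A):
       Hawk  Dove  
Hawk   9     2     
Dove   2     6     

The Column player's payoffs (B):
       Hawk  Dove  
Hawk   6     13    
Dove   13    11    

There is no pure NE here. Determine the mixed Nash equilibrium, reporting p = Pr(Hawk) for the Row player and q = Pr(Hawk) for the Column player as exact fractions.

In a mixed NE each player is indifferent between their pure strategies, so the opponent's mix sets the indifference.
The Column player indifferent between Hawk and Dove: p·6 + (1−p)·13 = p·13 + (1−p)·11 ⟹ 13 + (-7)p = 11 + 2p ⟹ p = 2/9.
The Row player indifferent between Hawk and Dove: q·9 + (1−q)·2 = q·2 + (1−q)·6 ⟹ 2 + 7q = 6 + (-4)q ⟹ q = 4/11.

p = 2/9, q = 4/11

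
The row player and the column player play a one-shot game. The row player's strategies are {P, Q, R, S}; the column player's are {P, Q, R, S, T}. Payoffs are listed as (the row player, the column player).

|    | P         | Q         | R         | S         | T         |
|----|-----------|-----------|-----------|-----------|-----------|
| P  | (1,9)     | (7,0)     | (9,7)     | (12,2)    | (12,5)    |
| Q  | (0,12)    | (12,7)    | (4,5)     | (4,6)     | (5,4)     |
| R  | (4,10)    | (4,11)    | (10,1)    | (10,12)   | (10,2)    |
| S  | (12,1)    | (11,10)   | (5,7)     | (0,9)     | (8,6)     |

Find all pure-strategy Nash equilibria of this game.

There is no pure-strategy Nash equilibrium

A profile is a Nash equilibrium when each player is best-responding to the other.
The row player's best responses — vs P: S (payoff 12); vs Q: Q (payoff 12); vs R: R (payoff 10); vs S: P (payoff 12); vs T: P (payoff 12).
The column player's best responses — vs P: P (payoff 9); vs Q: P (payoff 12); vs R: S (payoff 12); vs S: Q (payoff 10).
No cell has both players best-responding. For instance, the row player's best reply to T is P, but against P the column player prefers P over T.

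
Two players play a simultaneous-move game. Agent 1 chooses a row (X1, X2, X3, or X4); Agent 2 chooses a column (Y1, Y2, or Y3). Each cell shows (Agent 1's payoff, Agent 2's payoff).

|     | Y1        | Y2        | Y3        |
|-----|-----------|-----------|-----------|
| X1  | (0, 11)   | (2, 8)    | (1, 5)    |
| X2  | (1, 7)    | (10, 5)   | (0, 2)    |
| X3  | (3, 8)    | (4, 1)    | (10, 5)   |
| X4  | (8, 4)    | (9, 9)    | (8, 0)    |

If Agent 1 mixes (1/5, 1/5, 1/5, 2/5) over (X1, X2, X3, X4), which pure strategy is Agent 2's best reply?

Compute Agent 2's expected payoff from each pure strategy against the given mix.
Y1: (1/5)·11 + (1/5)·7 + (1/5)·8 + (2/5)·4 = 34/5
Y2: (1/5)·8 + (1/5)·5 + (1/5)·1 + (2/5)·9 = 32/5
Y3: (1/5)·5 + (1/5)·2 + (1/5)·5 + (2/5)·0 = 12/5
Highest expected payoff is 34/5, from Y1.

Y1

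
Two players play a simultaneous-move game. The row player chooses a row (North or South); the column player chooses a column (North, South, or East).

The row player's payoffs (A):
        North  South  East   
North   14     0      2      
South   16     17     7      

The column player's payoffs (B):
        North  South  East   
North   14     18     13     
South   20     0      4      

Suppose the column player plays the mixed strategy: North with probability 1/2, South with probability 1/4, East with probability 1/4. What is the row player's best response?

South

The row player's best reply maximizes expected payoff against the mix.
North: (1/2)·14 + (1/4)·0 + (1/4)·2 = 15/2
South: (1/2)·16 + (1/4)·17 + (1/4)·7 = 14
Highest expected payoff is 14, from South.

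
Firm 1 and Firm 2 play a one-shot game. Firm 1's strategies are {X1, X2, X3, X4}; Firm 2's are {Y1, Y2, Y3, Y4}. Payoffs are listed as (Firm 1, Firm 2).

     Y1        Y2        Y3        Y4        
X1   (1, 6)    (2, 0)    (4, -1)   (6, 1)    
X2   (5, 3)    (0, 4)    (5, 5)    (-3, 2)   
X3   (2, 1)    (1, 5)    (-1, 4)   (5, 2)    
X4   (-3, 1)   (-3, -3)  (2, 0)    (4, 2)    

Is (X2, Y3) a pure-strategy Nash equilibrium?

Holding Firm 2 at Y3: Firm 1 gets 5 from X2, versus 4 from X1, -1 from X3, 2 from X4. No profitable deviation for Firm 1.
Holding Firm 1 at X2: Firm 2 gets 5 from Y3, versus 3 from Y1, 4 from Y2, 2 from Y4. No profitable deviation for Firm 2 either.

Yes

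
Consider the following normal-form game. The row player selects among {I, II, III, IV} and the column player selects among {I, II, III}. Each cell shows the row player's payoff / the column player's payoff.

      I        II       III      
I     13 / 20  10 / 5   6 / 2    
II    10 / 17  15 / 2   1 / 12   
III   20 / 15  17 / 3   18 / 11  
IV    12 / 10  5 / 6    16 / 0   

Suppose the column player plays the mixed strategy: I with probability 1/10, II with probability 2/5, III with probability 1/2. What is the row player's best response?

III

Compute the row player's expected payoff from each pure strategy against the given mix.
I: (1/10)·13 + (2/5)·10 + (1/2)·6 = 83/10
II: (1/10)·10 + (2/5)·15 + (1/2)·1 = 15/2
III: (1/10)·20 + (2/5)·17 + (1/2)·18 = 89/5
IV: (1/10)·12 + (2/5)·5 + (1/2)·16 = 56/5
Highest expected payoff is 89/5, from III.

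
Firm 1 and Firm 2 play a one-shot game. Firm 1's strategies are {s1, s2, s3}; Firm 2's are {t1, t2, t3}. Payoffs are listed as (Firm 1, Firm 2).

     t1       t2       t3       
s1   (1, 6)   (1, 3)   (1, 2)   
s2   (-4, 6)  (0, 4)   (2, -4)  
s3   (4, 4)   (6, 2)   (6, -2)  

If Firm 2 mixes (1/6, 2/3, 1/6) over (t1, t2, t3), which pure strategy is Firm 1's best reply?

s3

Compute Firm 1's expected payoff from each pure strategy against the given mix.
s1: (1/6)·1 + (2/3)·1 + (1/6)·1 = 1
s2: (1/6)·(-4) + (2/3)·0 + (1/6)·2 = -1/3
s3: (1/6)·4 + (2/3)·6 + (1/6)·6 = 17/3
Highest expected payoff is 17/3, from s3.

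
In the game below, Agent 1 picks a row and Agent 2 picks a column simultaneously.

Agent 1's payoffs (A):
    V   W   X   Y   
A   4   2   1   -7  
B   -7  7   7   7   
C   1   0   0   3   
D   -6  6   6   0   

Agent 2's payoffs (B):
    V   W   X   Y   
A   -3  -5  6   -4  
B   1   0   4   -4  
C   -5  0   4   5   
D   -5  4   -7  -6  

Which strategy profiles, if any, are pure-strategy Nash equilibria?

(B, X)

Find each player's best response to every opponent strategy; NE are the intersections.
Agent 1's best responses — vs V: A (payoff 4); vs W: B (payoff 7); vs X: B (payoff 7); vs Y: B (payoff 7).
Agent 2's best responses — vs A: X (payoff 6); vs B: X (payoff 4); vs C: Y (payoff 5); vs D: W (payoff 4).
The only mutual best response is (B, X); neither player gains by switching there.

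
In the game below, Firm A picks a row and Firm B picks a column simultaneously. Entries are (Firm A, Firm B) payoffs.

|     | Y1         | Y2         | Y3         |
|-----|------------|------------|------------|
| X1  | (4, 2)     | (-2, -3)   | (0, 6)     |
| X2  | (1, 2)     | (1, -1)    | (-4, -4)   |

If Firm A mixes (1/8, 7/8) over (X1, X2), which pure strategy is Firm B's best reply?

Firm B's best reply maximizes expected payoff against the mix.
Y1: (1/8)·2 + (7/8)·2 = 2
Y2: (1/8)·(-3) + (7/8)·(-1) = -5/4
Y3: (1/8)·6 + (7/8)·(-4) = -11/4
Highest expected payoff is 2, from Y1.

Y1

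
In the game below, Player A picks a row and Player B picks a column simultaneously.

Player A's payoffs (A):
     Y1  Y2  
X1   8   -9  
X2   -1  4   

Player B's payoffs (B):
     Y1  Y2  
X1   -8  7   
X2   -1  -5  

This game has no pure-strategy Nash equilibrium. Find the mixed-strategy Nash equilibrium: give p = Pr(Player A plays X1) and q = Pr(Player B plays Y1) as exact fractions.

p = 4/19, q = 13/22

In a mixed NE each player is indifferent between their pure strategies, so the opponent's mix sets the indifference.
Player B indifferent between Y1 and Y2: p·(-8) + (1−p)·(-1) = p·7 + (1−p)·(-5) ⟹ (-1) + (-7)p = (-5) + 12p ⟹ p = 4/19.
Player A indifferent between X1 and X2: q·8 + (1−q)·(-9) = q·(-1) + (1−q)·4 ⟹ (-9) + 17q = 4 + (-5)q ⟹ q = 13/22.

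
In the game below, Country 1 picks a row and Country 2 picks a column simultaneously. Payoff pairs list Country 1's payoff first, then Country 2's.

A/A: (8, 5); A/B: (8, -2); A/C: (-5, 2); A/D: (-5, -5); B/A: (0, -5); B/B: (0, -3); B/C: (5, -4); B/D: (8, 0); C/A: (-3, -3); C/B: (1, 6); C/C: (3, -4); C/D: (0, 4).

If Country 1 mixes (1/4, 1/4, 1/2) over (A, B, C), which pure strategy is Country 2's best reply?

Compute Country 2's expected payoff from each pure strategy against the given mix.
A: (1/4)·5 + (1/4)·(-5) + (1/2)·(-3) = -3/2
B: (1/4)·(-2) + (1/4)·(-3) + (1/2)·6 = 7/4
C: (1/4)·2 + (1/4)·(-4) + (1/2)·(-4) = -5/2
D: (1/4)·(-5) + (1/4)·0 + (1/2)·4 = 3/4
Highest expected payoff is 7/4, from B.

B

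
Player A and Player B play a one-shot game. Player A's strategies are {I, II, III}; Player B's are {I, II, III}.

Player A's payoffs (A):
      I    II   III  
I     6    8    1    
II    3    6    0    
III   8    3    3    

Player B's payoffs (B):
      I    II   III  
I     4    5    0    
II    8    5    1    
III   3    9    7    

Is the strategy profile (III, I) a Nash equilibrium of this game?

Holding Player B at I: Player A gets 8 from III, versus 6 from I, 3 from II. No profitable deviation for Player A.
Holding Player A at III: Player B gets 3 from I but could get 9 by switching to II. Player B has a profitable deviation.

No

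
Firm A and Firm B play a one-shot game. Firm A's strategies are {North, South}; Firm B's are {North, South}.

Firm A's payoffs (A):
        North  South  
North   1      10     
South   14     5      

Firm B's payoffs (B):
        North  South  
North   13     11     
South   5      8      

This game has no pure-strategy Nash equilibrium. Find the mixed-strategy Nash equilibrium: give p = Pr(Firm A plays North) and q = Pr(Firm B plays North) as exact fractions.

Each player's mixing probability is pinned down by making the *other* player indifferent.
Firm B indifferent between North and South: p·13 + (1−p)·5 = p·11 + (1−p)·8 ⟹ 5 + 8p = 8 + 3p ⟹ p = 3/5.
Firm A indifferent between North and South: q·1 + (1−q)·10 = q·14 + (1−q)·5 ⟹ 10 + (-9)q = 5 + 9q ⟹ q = 5/18.

p = 3/5, q = 5/18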